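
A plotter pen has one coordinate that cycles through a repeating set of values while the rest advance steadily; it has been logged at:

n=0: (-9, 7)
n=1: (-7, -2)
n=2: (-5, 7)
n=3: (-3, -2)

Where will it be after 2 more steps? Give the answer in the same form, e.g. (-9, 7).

The first coordinate changes by +2 each step, so at step 5 it is -9 + 5·(2) = 1.
The second coordinate repeats the cycle [7, -2] with period 2; step 5 mod 2 = 1, giving -2.

(1, -2)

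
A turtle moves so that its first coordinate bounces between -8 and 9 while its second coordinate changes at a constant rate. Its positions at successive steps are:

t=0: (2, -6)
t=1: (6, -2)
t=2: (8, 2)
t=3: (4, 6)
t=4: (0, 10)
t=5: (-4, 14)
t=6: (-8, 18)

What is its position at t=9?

(4, 30)

The first coordinate reflects between -8 and 9, moving 4 per step.
  step 7: -8 → -4
  step 8: -4 → 0
  step 9: 0 → 4
The second coordinate changes by +4 each step: at step 9 it is 30.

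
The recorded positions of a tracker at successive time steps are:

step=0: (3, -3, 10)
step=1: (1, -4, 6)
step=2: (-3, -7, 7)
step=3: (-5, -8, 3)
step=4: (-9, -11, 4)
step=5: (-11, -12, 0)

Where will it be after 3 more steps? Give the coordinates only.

Step-to-step displacements: (-2, -1, -4), (-4, -3, +1), (-2, -1, -4), (-4, -3, +1), (-2, -1, -4) — a repeating cycle of length 2.
step 6: apply (-4, -3, +1) → (-15, -15, 1)
step 7: apply (-2, -1, -4) → (-17, -16, -3)
step 8: apply (-4, -3, +1) → (-21, -19, -2)

(-21, -19, -2)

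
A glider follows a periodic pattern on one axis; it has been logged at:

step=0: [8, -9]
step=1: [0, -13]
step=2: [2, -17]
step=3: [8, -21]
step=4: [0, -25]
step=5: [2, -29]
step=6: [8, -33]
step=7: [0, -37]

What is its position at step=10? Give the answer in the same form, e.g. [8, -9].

[0, -49]

The first coordinate repeats the cycle [8, 0, 2] with period 3; step 10 mod 3 = 1, giving 0.
The second coordinate changes by -4 each step, so at step 10 it is -9 + 10·(-4) = -49.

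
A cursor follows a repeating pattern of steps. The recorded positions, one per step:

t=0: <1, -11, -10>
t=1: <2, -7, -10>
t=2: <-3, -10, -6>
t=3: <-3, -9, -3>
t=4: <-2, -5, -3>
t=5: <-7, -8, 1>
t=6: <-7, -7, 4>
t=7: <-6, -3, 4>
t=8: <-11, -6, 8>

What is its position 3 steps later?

The moves between consecutive positions are <+1, +4, +0>, <-5, -3, +4>, <+0, +1, +3>, <+1, +4, +0>, <-5, -3, +4>, <+0, +1, +3>, <+1, +4, +0>, <-5, -3, +4>; they repeat the 3-cycle [<+1, +4, +0>, <-5, -3, +4>, <+0, +1, +3>].
step 9: apply <+0, +1, +3> → <-11, -5, 11>
step 10: apply <+1, +4, +0> → <-10, -1, 11>
step 11: apply <-5, -3, +4> → <-15, -4, 15>

<-15, -4, 15>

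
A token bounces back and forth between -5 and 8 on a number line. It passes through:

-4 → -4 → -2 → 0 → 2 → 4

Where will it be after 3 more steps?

6

The value reflects between -5 and 8, moving 2 per step.
  step 6: 4 → 6
  step 7: 6 → 8
  step 8: 8 → 6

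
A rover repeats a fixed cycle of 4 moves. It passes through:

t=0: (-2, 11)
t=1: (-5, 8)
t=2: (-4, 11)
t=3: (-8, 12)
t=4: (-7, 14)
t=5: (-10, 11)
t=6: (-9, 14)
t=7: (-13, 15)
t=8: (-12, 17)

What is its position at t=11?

(-18, 18)

Differencing gives (-3, -3), (+1, +3), (-4, +1), (+1, +2), (-3, -3), (+1, +3), (-4, +1), (+1, +2). This is the pattern (-3, -3), (+1, +3), (-4, +1), (+1, +2) repeated.
step 9: apply (-3, -3) → (-15, 14)
step 10: apply (+1, +3) → (-14, 17)
step 11: apply (-4, +1) → (-18, 18)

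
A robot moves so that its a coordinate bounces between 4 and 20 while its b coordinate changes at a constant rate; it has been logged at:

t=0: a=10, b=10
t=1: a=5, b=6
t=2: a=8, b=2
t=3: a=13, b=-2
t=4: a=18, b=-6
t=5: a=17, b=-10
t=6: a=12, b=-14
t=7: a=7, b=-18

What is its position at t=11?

The a coordinate travels 5 per step and bounces off the walls at 4 and 20.
  step 8: 7 → 6
  step 9: 6 → 11
  step 10: 11 → 16
  step 11: 16 → 19
The b coordinate changes by -4 each step: at step 11 it is -34.

a=19, b=-34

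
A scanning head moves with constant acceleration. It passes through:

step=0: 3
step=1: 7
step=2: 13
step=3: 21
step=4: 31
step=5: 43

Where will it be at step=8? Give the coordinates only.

Successive displacements: +4, +6, +8, +10, +12 — each changes by +2.
step 6: 43 + 14 → 57
step 7: 57 + 16 → 73
step 8: 73 + 18 → 91

91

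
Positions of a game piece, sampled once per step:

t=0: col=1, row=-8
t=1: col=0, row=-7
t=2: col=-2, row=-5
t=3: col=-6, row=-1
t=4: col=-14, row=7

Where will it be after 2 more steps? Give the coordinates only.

The jumps are (-1, +1), (-2, +2), (-4, +4), (-8, +8) — a geometric progression with ratio 2.
step 5: col=-14, row=7 + (-16, +16) → col=-30, row=23
step 6: col=-30, row=23 + (-32, +32) → col=-62, row=55

col=-62, row=55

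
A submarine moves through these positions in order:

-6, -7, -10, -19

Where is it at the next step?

Step-to-step displacements: -1, -3, -9; each is 3× the previous.
step 4: -19 − 27 → -46

-46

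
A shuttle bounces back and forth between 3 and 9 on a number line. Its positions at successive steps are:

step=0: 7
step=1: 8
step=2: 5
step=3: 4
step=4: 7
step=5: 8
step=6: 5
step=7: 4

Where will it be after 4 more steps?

4

The value reflects between 3 and 9, moving 3 per step.
  step 8: 4 → 7
  step 9: 7 → 8
  step 10: 8 → 5
  step 11: 5 → 4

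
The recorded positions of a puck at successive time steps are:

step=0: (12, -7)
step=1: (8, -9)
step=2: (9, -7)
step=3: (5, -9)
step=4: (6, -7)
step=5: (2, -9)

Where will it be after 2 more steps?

Differencing gives (-4, -2), (+1, +2), (-4, -2), (+1, +2), (-4, -2). This is the pattern (-4, -2), (+1, +2) repeated.
step 6: apply (+1, +2) → (3, -7)
step 7: apply (-4, -2) → (-1, -9)

(-1, -9)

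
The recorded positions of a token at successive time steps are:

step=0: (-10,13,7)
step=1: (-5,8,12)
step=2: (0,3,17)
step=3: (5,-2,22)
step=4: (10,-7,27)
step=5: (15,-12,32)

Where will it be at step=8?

The position changes by (+5,-5,+5) every step.
step 6: (15,-12,32) + (+5,-5,+5) → (20,-17,37)
step 7: (20,-17,37) + (+5,-5,+5) → (25,-22,42)
step 8: (25,-22,42) + (+5,-5,+5) → (30,-27,47)

(30,-27,47)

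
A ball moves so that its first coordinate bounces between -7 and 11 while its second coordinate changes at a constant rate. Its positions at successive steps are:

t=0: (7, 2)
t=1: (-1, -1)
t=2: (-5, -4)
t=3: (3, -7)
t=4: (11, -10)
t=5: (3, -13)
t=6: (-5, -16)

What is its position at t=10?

The first coordinate reflects between -7 and 11, moving 8 per step.
  step 7: -5 → -1
  step 8: -1 → 7
  step 9: 7 → 7
  step 10: 7 → -1
The second coordinate changes by -3 each step: at step 10 it is -28.

(-1, -28)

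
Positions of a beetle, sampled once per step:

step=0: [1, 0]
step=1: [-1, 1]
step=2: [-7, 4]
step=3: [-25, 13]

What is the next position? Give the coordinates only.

The jumps are [-2, +1], [-6, +3], [-18, +9] — a geometric progression with ratio 3.
step 4: [-25, 13] + [-54, +27] → [-79, 40]

[-79, 40]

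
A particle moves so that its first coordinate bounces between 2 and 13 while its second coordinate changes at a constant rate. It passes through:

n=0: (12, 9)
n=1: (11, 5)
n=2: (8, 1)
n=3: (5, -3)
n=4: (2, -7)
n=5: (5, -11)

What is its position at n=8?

The first coordinate travels 3 per step and bounces off the walls at 2 and 13.
  step 6: 5 → 8
  step 7: 8 → 11
  step 8: 11 → 12
The second coordinate changes by -4 each step: at step 8 it is -23.

(12, -23)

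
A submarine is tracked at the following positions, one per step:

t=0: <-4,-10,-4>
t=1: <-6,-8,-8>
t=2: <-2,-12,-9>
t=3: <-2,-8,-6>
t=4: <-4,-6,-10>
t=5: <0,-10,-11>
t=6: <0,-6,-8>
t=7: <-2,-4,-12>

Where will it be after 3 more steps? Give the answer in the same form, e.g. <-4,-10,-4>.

Differencing gives <-2,+2,-4>, <+4,-4,-1>, <+0,+4,+3>, <-2,+2,-4>, <+4,-4,-1>, <+0,+4,+3>, <-2,+2,-4>. This is the pattern <-2,+2,-4>, <+4,-4,-1>, <+0,+4,+3> repeated.
step 8: apply <+4,-4,-1> → <2,-8,-13>
step 9: apply <+0,+4,+3> → <2,-4,-10>
step 10: apply <-2,+2,-4> → <0,-2,-14>

<0,-2,-14>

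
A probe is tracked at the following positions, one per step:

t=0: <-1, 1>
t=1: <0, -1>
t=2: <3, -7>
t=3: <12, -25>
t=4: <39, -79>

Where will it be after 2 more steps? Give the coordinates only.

The jumps are <+1, -2>, <+3, -6>, <+9, -18>, <+27, -54> — a geometric progression with ratio 3.
step 5: <39, -79> + <+81, -162> → <120, -241>
step 6: <120, -241> + <+243, -486> → <363, -727>

<363, -727>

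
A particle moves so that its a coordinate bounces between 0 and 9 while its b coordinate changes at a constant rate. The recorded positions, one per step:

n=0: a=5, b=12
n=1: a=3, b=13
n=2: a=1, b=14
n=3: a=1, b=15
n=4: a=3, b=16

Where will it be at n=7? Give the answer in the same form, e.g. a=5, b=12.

a=9, b=19

The a coordinate travels 2 per step and bounces off the walls at 0 and 9.
  step 5: 3 → 5
  step 6: 5 → 7
  step 7: 7 → 9
The b coordinate changes by +1 each step: at step 7 it is 19.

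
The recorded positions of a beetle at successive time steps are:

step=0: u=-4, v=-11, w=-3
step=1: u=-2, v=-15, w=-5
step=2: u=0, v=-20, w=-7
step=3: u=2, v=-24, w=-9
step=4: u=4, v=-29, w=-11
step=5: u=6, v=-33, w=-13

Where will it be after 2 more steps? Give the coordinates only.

u=10, v=-42, w=-17

Differencing gives (+2, -4, -2), (+2, -5, -2), (+2, -4, -2), (+2, -5, -2), (+2, -4, -2). This is the pattern (+2, -4, -2), (+2, -5, -2) repeated.
step 6: apply (+2, -5, -2) → u=8, v=-38, w=-15
step 7: apply (+2, -4, -2) → u=10, v=-42, w=-17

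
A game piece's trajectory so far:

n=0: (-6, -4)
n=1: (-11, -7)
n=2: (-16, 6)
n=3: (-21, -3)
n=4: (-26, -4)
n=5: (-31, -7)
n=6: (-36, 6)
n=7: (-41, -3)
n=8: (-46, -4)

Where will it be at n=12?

(-66, -4)

First: linear, -5 per step → -66 at step 12.
Second: cycles through -4, -7, 6, -3 every 4 steps. Step 12 lands at position 0 of the cycle → -4.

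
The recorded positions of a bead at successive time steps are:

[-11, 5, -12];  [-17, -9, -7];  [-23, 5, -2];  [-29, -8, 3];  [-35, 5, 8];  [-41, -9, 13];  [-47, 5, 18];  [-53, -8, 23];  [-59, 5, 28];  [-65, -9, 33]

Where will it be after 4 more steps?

The first coordinate changes by -6 each step, so at step 13 it is -11 + 13·(-6) = -89.
The second coordinate repeats the cycle [5, -9, 5, -8] with period 4; step 13 mod 4 = 1, giving -9.
The third coordinate changes by +5 each step, so at step 13 it is -12 + 13·(5) = 53.

[-89, -9, 53]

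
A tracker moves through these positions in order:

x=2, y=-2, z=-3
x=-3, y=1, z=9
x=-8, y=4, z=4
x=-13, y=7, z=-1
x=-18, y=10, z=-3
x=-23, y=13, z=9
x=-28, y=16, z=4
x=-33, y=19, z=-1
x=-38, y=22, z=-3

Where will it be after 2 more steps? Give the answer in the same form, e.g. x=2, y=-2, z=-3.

The x coordinate changes by -5 each step, so at step 10 it is 2 + 10·(-5) = -48.
The y coordinate changes by +3 each step, so at step 10 it is -2 + 10·(3) = 28.
The z coordinate repeats the cycle [-3, 9, 4, -1] with period 4; step 10 mod 4 = 2, giving 4.

x=-48, y=28, z=4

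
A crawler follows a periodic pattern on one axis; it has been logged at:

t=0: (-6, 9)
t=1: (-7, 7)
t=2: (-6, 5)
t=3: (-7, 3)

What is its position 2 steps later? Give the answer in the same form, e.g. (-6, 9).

The first coordinate repeats the cycle [-6, -7] with period 2; step 5 mod 2 = 1, giving -7.
The second coordinate changes by -2 each step, so at step 5 it is 9 + 5·(-2) = -1.

(-7, -1)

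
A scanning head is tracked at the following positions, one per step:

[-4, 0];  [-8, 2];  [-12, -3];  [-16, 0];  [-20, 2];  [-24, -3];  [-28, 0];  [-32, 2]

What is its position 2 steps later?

[-40, 0]

First: linear, -4 per step → -40 at step 9.
Second: cycles through 0, 2, -3 every 3 steps. Step 9 lands at position 0 of the cycle → 0.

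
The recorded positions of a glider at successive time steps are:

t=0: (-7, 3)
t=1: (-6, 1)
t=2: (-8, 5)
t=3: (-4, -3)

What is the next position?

The jumps are (+1, -2), (-2, +4), (+4, -8) — a geometric progression with ratio -2.
step 4: (-4, -3) + (-8, +16) → (-12, 13)

(-12, 13)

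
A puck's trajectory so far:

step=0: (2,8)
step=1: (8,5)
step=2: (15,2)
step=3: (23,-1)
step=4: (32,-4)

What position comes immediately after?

First differences are (+6,-3), (+7,-3), (+8,-3), (+9,-3); their common second difference is (+1,+0) (constant acceleration).
step 5: (32,-4) + (+10,-3) → (42,-7)

(42,-7)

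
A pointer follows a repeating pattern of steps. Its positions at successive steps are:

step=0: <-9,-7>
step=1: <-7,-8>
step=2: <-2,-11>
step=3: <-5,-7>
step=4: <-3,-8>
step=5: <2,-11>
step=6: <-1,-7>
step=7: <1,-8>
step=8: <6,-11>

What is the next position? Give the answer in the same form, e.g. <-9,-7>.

Step-to-step displacements: <+2,-1>, <+5,-3>, <-3,+4>, <+2,-1>, <+5,-3>, <-3,+4>, <+2,-1>, <+5,-3> — a repeating cycle of length 3.
step 9: apply <-3,+4> → <3,-7>

<3,-7>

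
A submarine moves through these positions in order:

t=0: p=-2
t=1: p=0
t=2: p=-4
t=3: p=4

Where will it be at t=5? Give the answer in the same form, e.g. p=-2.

Step-to-step displacements: +2, -4, +8; each is -2× the previous.
step 4: 4 − 16 → p=-12
step 5: -12 + 32 → p=20

p=20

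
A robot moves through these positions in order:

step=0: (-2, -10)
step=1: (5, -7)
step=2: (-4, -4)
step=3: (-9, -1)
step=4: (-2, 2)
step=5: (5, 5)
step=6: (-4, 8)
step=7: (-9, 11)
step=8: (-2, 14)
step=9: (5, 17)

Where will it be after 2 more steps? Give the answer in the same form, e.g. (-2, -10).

The first coordinate repeats the cycle [-2, 5, -4, -9] with period 4; step 11 mod 4 = 3, giving -9.
The second coordinate changes by +3 each step, so at step 11 it is -10 + 11·(3) = 23.

(-9, 23)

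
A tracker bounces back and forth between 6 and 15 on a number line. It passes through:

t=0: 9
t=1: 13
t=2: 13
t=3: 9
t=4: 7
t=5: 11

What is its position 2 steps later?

The value travels 4 per step and bounces off the walls at 6 and 15.
  step 6: 11 → 15
  step 7: 15 → 11

11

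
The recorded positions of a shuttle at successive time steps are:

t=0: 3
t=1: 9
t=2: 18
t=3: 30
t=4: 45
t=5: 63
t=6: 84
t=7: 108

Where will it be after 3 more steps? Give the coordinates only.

Successive displacements: +6, +9, +12, +15, +18, +21, +24 — each changes by +3.
step 8: 108 + 27 → 135
step 9: 135 + 30 → 165
step 10: 165 + 33 → 198

198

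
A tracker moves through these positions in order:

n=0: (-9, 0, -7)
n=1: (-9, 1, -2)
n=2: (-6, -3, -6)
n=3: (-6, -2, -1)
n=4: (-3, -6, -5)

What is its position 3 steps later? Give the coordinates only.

Differencing gives (+0, +1, +5), (+3, -4, -4), (+0, +1, +5), (+3, -4, -4). This is the pattern (+0, +1, +5), (+3, -4, -4) repeated.
step 5: apply (+0, +1, +5) → (-3, -5, 0)
step 6: apply (+3, -4, -4) → (0, -9, -4)
step 7: apply (+0, +1, +5) → (0, -8, 1)

(0, -8, 1)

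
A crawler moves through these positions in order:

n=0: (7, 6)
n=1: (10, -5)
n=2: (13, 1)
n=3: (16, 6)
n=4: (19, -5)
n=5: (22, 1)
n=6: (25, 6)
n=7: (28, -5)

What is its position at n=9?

First: linear, +3 per step → 34 at step 9.
Second: cycles through 6, -5, 1 every 3 steps. Step 9 lands at position 0 of the cycle → 6.

(34, 6)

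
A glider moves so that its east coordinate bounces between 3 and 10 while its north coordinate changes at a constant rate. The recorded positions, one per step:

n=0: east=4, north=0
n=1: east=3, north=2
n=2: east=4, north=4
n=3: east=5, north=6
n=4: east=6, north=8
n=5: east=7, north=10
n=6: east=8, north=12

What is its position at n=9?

The east coordinate reflects between 3 and 10, moving 1 per step.
  step 7: 8 → 9
  step 8: 9 → 10
  step 9: 10 → 9
The north coordinate changes by +2 each step: at step 9 it is 18.

east=9, north=18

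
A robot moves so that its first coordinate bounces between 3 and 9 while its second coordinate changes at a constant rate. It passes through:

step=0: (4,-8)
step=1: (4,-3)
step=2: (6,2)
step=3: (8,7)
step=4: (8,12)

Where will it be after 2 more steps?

(4,22)

The first coordinate reflects between 3 and 9, moving 2 per step.
  step 5: 8 → 6
  step 6: 6 → 4
The second coordinate changes by +5 each step: at step 6 it is 22.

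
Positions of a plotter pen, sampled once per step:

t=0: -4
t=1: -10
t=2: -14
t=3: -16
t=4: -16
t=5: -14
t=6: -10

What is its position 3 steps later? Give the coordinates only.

14

Taking differences between consecutive positions: -6, -4, -2, +0, +2, +4. These grow by +2 each step.
step 7: -10 + 6 → -4
step 8: -4 + 8 → 4
step 9: 4 + 10 → 14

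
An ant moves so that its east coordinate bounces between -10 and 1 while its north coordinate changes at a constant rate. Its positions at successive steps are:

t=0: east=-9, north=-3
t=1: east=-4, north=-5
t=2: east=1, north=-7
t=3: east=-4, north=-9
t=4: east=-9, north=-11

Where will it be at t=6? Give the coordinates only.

The east coordinate reflects between -10 and 1, moving 5 per step.
  step 5: -9 → -6
  step 6: -6 → -1
The north coordinate changes by -2 each step: at step 6 it is -15.

east=-1, north=-15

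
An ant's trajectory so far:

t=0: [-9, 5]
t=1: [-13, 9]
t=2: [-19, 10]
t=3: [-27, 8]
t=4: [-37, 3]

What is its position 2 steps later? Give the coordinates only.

[-63, -16]

Taking differences between consecutive positions: [-4, +4], [-6, +1], [-8, -2], [-10, -5]. These grow by [-2, -3] each step.
step 5: [-37, 3] + [-12, -8] → [-49, -5]
step 6: [-49, -5] + [-14, -11] → [-63, -16]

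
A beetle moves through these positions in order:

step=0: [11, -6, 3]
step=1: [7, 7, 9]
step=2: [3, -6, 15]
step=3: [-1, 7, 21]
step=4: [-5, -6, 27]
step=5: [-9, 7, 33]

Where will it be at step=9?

First: linear, -4 per step → -25 at step 9.
Second: cycles through -6, 7 every 2 steps. Step 9 lands at position 1 of the cycle → 7.
Third: linear, +6 per step → 57 at step 9.

[-25, 7, 57]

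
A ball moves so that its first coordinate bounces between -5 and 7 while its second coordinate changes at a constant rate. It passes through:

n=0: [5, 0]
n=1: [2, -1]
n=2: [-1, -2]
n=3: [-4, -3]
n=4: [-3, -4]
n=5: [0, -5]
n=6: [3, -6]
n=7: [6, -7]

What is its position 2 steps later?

[2, -9]

The first coordinate travels 3 per step and bounces off the walls at -5 and 7.
  step 8: 6 → 5
  step 9: 5 → 2
The second coordinate changes by -1 each step: at step 9 it is -9.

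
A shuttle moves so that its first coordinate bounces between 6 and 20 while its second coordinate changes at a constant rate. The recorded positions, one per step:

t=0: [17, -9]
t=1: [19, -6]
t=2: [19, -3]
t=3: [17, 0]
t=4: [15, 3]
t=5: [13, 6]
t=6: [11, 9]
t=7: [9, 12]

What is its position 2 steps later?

The first coordinate travels 2 per step and bounces off the walls at 6 and 20.
  step 8: 9 → 7
  step 9: 7 → 7
The second coordinate changes by +3 each step: at step 9 it is 18.

[7, 18]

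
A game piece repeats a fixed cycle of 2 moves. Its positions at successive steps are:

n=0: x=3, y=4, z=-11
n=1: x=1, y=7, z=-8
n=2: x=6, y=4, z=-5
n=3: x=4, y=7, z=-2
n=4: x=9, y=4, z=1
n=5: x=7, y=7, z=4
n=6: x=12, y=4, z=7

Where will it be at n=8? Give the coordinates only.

x=15, y=4, z=13

The moves between consecutive positions are (-2,+3,+3), (+5,-3,+3), (-2,+3,+3), (+5,-3,+3), (-2,+3,+3), (+5,-3,+3); they repeat the 2-cycle [(-2,+3,+3), (+5,-3,+3)].
step 7: apply (-2,+3,+3) → x=10, y=7, z=10
step 8: apply (+5,-3,+3) → x=15, y=4, z=13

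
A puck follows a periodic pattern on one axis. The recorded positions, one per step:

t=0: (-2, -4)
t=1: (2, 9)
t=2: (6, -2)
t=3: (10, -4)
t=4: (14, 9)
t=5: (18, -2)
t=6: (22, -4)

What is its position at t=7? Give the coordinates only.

(26, 9)

First: linear, +4 per step → 26 at step 7.
Second: cycles through -4, 9, -2 every 3 steps. Step 7 lands at position 1 of the cycle → 9.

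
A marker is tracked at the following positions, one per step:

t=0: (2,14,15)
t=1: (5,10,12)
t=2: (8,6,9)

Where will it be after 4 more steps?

(20,-10,-3)

The position changes by (+3,-4,-3) every step.
step 3: (8,6,9) + (+3,-4,-3) → (11,2,6)
step 4: (11,2,6) + (+3,-4,-3) → (14,-2,3)
step 5: (14,-2,3) + (+3,-4,-3) → (17,-6,0)
step 6: (17,-6,0) + (+3,-4,-3) → (20,-10,-3)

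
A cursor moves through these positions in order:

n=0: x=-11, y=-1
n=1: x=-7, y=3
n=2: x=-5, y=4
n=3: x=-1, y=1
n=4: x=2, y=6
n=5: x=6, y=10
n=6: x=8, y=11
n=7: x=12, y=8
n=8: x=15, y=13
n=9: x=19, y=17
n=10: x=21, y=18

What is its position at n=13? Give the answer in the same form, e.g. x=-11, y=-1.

Step-to-step displacements: (+4,+4), (+2,+1), (+4,-3), (+3,+5), (+4,+4), (+2,+1), (+4,-3), (+3,+5), (+4,+4), (+2,+1) — a repeating cycle of length 4.
step 11: apply (+4,-3) → x=25, y=15
step 12: apply (+3,+5) → x=28, y=20
step 13: apply (+4,+4) → x=32, y=24

x=32, y=24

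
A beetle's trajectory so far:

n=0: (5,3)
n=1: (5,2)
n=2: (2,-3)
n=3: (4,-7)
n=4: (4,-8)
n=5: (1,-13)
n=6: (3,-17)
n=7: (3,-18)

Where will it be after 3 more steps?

(2,-28)

Step-to-step displacements: (+0,-1), (-3,-5), (+2,-4), (+0,-1), (-3,-5), (+2,-4), (+0,-1) — a repeating cycle of length 3.
step 8: apply (-3,-5) → (0,-23)
step 9: apply (+2,-4) → (2,-27)
step 10: apply (+0,-1) → (2,-28)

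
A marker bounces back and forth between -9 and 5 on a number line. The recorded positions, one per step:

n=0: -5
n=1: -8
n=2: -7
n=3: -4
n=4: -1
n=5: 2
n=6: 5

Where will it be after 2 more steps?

-1

The value travels 3 per step and bounces off the walls at -9 and 5.
  step 7: 5 → 2
  step 8: 2 → -1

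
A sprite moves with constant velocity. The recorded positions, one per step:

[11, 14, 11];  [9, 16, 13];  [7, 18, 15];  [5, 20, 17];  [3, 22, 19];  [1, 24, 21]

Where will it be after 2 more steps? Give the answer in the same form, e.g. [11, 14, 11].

Constant displacement of [-2, +2, +2] per step.
step 6: [1, 24, 21] + [-2, +2, +2] → [-1, 26, 23]
step 7: [-1, 26, 23] + [-2, +2, +2] → [-3, 28, 25]

[-3, 28, 25]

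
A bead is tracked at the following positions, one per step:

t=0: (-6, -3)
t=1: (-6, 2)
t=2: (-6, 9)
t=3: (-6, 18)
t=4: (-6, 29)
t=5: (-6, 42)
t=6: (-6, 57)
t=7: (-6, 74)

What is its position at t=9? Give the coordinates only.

Taking differences between consecutive positions: (+0, +5), (+0, +7), (+0, +9), (+0, +11), (+0, +13), (+0, +15), (+0, +17). These grow by (+0, +2) each step.
step 8: (-6, 74) + (+0, +19) → (-6, 93)
step 9: (-6, 93) + (+0, +21) → (-6, 114)

(-6, 114)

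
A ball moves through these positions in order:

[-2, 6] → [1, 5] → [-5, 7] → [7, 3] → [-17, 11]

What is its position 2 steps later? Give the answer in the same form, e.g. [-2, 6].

The jumps are [+3, -1], [-6, +2], [+12, -4], [-24, +8] — a geometric progression with ratio -2.
step 5: [-17, 11] + [+48, -16] → [31, -5]
step 6: [31, -5] + [-96, +32] → [-65, 27]

[-65, 27]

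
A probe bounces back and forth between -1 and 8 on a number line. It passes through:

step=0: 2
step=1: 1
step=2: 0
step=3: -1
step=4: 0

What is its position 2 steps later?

2

The value travels 1 per step and bounces off the walls at -1 and 8.
  step 5: 0 → 1
  step 6: 1 → 2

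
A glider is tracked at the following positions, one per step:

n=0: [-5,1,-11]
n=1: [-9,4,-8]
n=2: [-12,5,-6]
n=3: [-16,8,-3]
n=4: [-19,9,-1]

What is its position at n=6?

The moves between consecutive positions are [-4,+3,+3], [-3,+1,+2], [-4,+3,+3], [-3,+1,+2]; they repeat the 2-cycle [[-4,+3,+3], [-3,+1,+2]].
step 5: apply [-4,+3,+3] → [-23,12,2]
step 6: apply [-3,+1,+2] → [-26,13,4]

[-26,13,4]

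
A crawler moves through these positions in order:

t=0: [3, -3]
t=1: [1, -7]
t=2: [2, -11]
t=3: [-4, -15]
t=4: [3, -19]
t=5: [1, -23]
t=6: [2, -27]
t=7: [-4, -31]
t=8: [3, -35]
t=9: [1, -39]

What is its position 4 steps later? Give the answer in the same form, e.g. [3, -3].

The first coordinate repeats the cycle [3, 1, 2, -4] with period 4; step 13 mod 4 = 1, giving 1.
The second coordinate changes by -4 each step, so at step 13 it is -3 + 13·(-4) = -55.

[1, -55]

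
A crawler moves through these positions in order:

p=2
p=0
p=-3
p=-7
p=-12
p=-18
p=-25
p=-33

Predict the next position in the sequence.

p=-42

Taking differences between consecutive positions: -2, -3, -4, -5, -6, -7, -8. These grow by -1 each step.
step 8: -33 − 9 → p=-42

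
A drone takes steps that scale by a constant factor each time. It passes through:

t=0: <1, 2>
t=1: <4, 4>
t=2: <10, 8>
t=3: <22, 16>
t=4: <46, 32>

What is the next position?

The jumps are <+3, +2>, <+6, +4>, <+12, +8>, <+24, +16> — a geometric progression with ratio 2.
step 5: <46, 32> + <+48, +32> → <94, 64>

<94, 64>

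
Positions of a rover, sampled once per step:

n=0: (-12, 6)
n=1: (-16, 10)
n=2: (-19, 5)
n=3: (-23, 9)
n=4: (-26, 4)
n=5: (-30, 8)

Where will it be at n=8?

The moves between consecutive positions are (-4, +4), (-3, -5), (-4, +4), (-3, -5), (-4, +4); they repeat the 2-cycle [(-4, +4), (-3, -5)].
step 6: apply (-3, -5) → (-33, 3)
step 7: apply (-4, +4) → (-37, 7)
step 8: apply (-3, -5) → (-40, 2)

(-40, 2)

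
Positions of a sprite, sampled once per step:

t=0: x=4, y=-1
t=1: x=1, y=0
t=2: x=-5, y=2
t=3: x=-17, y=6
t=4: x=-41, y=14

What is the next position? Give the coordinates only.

Step-to-step displacements: (-3, +1), (-6, +2), (-12, +4), (-24, +8); each is 2× the previous.
step 5: x=-41, y=14 + (-48, +16) → x=-89, y=30

x=-89, y=30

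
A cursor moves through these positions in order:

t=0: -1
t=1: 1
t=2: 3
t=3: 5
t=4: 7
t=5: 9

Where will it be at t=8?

Constant displacement of +2 per step.
step 6: 9 + 2 → 11
step 7: 11 + 2 → 13
step 8: 13 + 2 → 15

15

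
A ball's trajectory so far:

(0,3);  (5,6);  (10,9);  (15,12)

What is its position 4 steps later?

Each step adds (+5,+3) to the position.
step 4: (15,12) + (+5,+3) → (20,15)
step 5: (20,15) + (+5,+3) → (25,18)
step 6: (25,18) + (+5,+3) → (30,21)
step 7: (30,21) + (+5,+3) → (35,24)

(35,24)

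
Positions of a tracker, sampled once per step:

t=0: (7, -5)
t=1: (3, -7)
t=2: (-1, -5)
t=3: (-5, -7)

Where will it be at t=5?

(-13, -7)

The first coordinate changes by -4 each step, so at step 5 it is 7 + 5·(-4) = -13.
The second coordinate repeats the cycle [-5, -7] with period 2; step 5 mod 2 = 1, giving -7.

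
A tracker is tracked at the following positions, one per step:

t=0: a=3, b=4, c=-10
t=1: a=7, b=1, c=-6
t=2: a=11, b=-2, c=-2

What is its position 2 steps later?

Each step adds (+4, -3, +4) to the position.
step 3: a=11, b=-2, c=-2 + (+4, -3, +4) → a=15, b=-5, c=2
step 4: a=15, b=-5, c=2 + (+4, -3, +4) → a=19, b=-8, c=6

a=19, b=-8, c=6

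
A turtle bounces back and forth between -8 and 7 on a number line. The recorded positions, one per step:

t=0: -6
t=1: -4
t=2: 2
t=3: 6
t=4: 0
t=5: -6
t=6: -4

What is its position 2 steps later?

The value travels 6 per step and bounces off the walls at -8 and 7.
  step 7: -4 → 2
  step 8: 2 → 6

6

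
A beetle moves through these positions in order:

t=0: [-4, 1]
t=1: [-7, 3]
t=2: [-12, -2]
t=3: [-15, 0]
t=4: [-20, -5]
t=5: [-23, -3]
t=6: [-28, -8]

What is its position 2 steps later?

Differencing gives [-3, +2], [-5, -5], [-3, +2], [-5, -5], [-3, +2], [-5, -5]. This is the pattern [-3, +2], [-5, -5] repeated.
step 7: apply [-3, +2] → [-31, -6]
step 8: apply [-5, -5] → [-36, -11]

[-36, -11]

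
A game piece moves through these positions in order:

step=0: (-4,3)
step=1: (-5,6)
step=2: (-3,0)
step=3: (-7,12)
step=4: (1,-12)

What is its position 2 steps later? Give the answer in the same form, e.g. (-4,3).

(17,-60)

Step-to-step displacements: (-1,+3), (+2,-6), (-4,+12), (+8,-24); each is -2× the previous.
step 5: (1,-12) + (-16,+48) → (-15,36)
step 6: (-15,36) + (+32,-96) → (17,-60)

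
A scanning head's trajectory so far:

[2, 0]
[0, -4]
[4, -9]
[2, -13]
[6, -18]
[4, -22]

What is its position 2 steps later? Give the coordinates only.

[6, -31]

Differencing gives [-2, -4], [+4, -5], [-2, -4], [+4, -5], [-2, -4]. This is the pattern [-2, -4], [+4, -5] repeated.
step 6: apply [+4, -5] → [8, -27]
step 7: apply [-2, -4] → [6, -31]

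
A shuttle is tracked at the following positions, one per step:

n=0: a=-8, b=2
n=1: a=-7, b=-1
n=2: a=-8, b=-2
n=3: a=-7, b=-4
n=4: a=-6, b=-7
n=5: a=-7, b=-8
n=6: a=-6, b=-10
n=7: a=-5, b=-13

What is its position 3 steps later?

a=-4, b=-19

The moves between consecutive positions are (+1, -3), (-1, -1), (+1, -2), (+1, -3), (-1, -1), (+1, -2), (+1, -3); they repeat the 3-cycle [(+1, -3), (-1, -1), (+1, -2)].
step 8: apply (-1, -1) → a=-6, b=-14
step 9: apply (+1, -2) → a=-5, b=-16
step 10: apply (+1, -3) → a=-4, b=-19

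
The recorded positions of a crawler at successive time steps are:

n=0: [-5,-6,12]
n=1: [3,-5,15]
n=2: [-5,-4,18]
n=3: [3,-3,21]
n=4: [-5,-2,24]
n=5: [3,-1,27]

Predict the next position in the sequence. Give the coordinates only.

[-5,0,30]

The first coordinate repeats the cycle [-5, 3] with period 2; step 6 mod 2 = 0, giving -5.
The second coordinate changes by +1 each step, so at step 6 it is -6 + 6·(1) = 0.
The third coordinate changes by +3 each step, so at step 6 it is 12 + 6·(3) = 30.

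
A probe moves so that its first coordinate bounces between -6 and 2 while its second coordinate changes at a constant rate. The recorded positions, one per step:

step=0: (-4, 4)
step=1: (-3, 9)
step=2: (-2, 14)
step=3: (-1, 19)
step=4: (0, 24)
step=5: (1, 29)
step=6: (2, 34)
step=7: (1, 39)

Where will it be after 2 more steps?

(-1, 49)

The first coordinate reflects between -6 and 2, moving 1 per step.
  step 8: 1 → 0
  step 9: 0 → -1
The second coordinate changes by +5 each step: at step 9 it is 49.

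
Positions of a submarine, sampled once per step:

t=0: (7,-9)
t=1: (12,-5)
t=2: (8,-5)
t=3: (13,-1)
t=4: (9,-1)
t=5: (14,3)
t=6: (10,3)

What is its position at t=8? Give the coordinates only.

The moves between consecutive positions are (+5,+4), (-4,+0), (+5,+4), (-4,+0), (+5,+4), (-4,+0); they repeat the 2-cycle [(+5,+4), (-4,+0)].
step 7: apply (+5,+4) → (15,7)
step 8: apply (-4,+0) → (11,7)

(11,7)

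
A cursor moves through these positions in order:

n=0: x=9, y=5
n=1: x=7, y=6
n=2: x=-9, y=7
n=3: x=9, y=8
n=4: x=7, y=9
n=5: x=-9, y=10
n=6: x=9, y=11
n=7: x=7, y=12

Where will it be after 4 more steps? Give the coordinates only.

x=-9, y=16

X: cycles through 9, 7, -9 every 3 steps. Step 11 lands at position 2 of the cycle → -9.
Y: linear, +1 per step → 16 at step 11.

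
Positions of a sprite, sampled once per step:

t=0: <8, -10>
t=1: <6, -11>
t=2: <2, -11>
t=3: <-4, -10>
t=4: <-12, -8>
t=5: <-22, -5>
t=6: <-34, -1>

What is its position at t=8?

First differences are <-2, -1>, <-4, +0>, <-6, +1>, <-8, +2>, <-10, +3>, <-12, +4>; their common second difference is <-2, +1> (constant acceleration).
step 7: <-34, -1> + <-14, +5> → <-48, 4>
step 8: <-48, 4> + <-16, +6> → <-64, 10>

<-64, 10>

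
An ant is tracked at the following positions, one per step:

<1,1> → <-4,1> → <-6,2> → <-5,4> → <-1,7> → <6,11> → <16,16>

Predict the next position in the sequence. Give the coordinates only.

<29,22>

Successive displacements: <-5,+0>, <-2,+1>, <+1,+2>, <+4,+3>, <+7,+4>, <+10,+5> — each changes by <+3,+1>.
step 7: <16,16> + <+13,+6> → <29,22>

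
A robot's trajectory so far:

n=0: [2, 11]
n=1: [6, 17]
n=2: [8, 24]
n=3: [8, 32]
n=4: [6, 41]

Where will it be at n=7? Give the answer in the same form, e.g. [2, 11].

Taking differences between consecutive positions: [+4, +6], [+2, +7], [+0, +8], [-2, +9]. These grow by [-2, +1] each step.
step 5: [6, 41] + [-4, +10] → [2, 51]
step 6: [2, 51] + [-6, +11] → [-4, 62]
step 7: [-4, 62] + [-8, +12] → [-12, 74]

[-12, 74]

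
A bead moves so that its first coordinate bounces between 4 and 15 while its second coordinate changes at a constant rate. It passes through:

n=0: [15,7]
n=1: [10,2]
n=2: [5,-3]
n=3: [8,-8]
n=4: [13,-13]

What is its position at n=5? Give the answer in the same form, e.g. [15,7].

The first coordinate travels 5 per step and bounces off the walls at 4 and 15.
  step 5: 13 → 12
The second coordinate changes by -5 each step: at step 5 it is -18.

[12,-18]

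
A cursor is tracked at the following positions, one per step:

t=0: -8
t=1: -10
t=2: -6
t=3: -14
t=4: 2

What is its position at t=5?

-30

Consecutive displacements -2, +4, -8, +16 scale by a factor of -2 each step.
step 5: 2 − 32 → -30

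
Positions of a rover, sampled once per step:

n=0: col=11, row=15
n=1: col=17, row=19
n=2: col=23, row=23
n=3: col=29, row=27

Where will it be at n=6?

col=47, row=39

Constant displacement of (+6,+4) per step.
step 4: col=29, row=27 + (+6,+4) → col=35, row=31
step 5: col=35, row=31 + (+6,+4) → col=41, row=35
step 6: col=41, row=35 + (+6,+4) → col=47, row=39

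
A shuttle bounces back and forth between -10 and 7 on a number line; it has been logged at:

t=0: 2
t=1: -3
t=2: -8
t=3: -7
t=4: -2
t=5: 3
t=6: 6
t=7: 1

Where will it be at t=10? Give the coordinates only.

-6

The value reflects between -10 and 7, moving 5 per step.
  step 8: 1 → -4
  step 9: -4 → -9
  step 10: -9 → -6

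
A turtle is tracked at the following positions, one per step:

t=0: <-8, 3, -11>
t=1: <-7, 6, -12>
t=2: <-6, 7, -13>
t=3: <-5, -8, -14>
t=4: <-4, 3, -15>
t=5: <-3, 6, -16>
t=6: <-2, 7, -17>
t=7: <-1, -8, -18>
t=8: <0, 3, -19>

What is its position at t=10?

First: linear, +1 per step → 2 at step 10.
Second: cycles through 3, 6, 7, -8 every 4 steps. Step 10 lands at position 2 of the cycle → 7.
Third: linear, -1 per step → -21 at step 10.

<2, 7, -21>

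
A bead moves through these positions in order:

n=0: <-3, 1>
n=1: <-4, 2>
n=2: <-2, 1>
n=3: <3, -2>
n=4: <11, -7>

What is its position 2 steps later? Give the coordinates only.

<36, -23>

First differences are <-1, +1>, <+2, -1>, <+5, -3>, <+8, -5>; their common second difference is <+3, -2> (constant acceleration).
step 5: <11, -7> + <+11, -7> → <22, -14>
step 6: <22, -14> + <+14, -9> → <36, -23>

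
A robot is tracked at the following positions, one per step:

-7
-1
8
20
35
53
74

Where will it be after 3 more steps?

155

First differences are +6, +9, +12, +15, +18, +21; their common second difference is +3 (constant acceleration).
step 7: 74 + 24 → 98
step 8: 98 + 27 → 125
step 9: 125 + 30 → 155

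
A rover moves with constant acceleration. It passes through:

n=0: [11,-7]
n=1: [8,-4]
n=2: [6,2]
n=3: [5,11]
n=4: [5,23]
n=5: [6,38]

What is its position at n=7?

[11,77]

First differences are [-3,+3], [-2,+6], [-1,+9], [+0,+12], [+1,+15]; their common second difference is [+1,+3] (constant acceleration).
step 6: [6,38] + [+2,+18] → [8,56]
step 7: [8,56] + [+3,+21] → [11,77]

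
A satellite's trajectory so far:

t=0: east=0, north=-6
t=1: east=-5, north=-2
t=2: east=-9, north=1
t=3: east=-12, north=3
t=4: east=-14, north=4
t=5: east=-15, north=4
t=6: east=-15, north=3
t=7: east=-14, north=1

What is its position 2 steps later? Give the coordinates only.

east=-9, north=-6

First differences are (-5, +4), (-4, +3), (-3, +2), (-2, +1), (-1, +0), (+0, -1), (+1, -2); their common second difference is (+1, -1) (constant acceleration).
step 8: east=-14, north=1 + (+2, -3) → east=-12, north=-2
step 9: east=-12, north=-2 + (+3, -4) → east=-9, north=-6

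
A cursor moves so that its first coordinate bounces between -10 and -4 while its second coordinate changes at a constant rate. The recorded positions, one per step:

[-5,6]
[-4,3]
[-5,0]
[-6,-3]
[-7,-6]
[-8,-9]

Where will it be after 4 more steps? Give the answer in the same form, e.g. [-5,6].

The first coordinate travels 1 per step and bounces off the walls at -10 and -4.
  step 6: -8 → -9
  step 7: -9 → -10
  step 8: -10 → -9
  step 9: -9 → -8
The second coordinate changes by -3 each step: at step 9 it is -21.

[-8,-21]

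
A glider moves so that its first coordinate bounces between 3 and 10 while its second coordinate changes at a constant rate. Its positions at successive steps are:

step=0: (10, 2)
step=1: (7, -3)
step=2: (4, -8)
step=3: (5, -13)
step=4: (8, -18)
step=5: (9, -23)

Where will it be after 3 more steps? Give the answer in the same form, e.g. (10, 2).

(6, -38)

The first coordinate reflects between 3 and 10, moving 3 per step.
  step 6: 9 → 6
  step 7: 6 → 3
  step 8: 3 → 6
The second coordinate changes by -5 each step: at step 8 it is -38.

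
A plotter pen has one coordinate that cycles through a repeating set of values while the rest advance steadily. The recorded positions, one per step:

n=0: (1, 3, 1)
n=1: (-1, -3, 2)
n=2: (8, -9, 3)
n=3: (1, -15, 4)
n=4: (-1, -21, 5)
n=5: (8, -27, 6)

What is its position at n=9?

(1, -51, 10)

First: cycles through 1, -1, 8 every 3 steps. Step 9 lands at position 0 of the cycle → 1.
Second: linear, -6 per step → -51 at step 9.
Third: linear, +1 per step → 10 at step 9.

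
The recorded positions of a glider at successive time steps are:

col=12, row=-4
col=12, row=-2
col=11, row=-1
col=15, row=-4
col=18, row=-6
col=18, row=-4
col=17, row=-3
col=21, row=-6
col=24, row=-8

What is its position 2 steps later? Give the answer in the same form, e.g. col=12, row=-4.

The moves between consecutive positions are (+0, +2), (-1, +1), (+4, -3), (+3, -2), (+0, +2), (-1, +1), (+4, -3), (+3, -2); they repeat the 4-cycle [(+0, +2), (-1, +1), (+4, -3), (+3, -2)].
step 9: apply (+0, +2) → col=24, row=-6
step 10: apply (-1, +1) → col=23, row=-5

col=23, row=-5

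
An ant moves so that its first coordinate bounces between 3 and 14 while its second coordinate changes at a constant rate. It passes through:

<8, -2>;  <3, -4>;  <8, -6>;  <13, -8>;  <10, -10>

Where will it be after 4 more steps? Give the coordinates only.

<12, -18>

The first coordinate travels 5 per step and bounces off the walls at 3 and 14.
  step 5: 10 → 5
  step 6: 5 → 6
  step 7: 6 → 11
  step 8: 11 → 12
The second coordinate changes by -2 each step: at step 8 it is -18.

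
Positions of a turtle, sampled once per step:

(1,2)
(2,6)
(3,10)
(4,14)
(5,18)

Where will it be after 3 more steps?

(8,30)

Each step adds (+1,+4) to the position.
step 5: (5,18) + (+1,+4) → (6,22)
step 6: (6,22) + (+1,+4) → (7,26)
step 7: (7,26) + (+1,+4) → (8,30)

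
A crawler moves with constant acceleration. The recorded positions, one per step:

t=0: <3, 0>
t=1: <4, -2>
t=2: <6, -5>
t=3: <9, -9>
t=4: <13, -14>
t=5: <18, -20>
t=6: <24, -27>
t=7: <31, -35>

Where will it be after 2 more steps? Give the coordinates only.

Taking differences between consecutive positions: <+1, -2>, <+2, -3>, <+3, -4>, <+4, -5>, <+5, -6>, <+6, -7>, <+7, -8>. These grow by <+1, -1> each step.
step 8: <31, -35> + <+8, -9> → <39, -44>
step 9: <39, -44> + <+9, -10> → <48, -54>

<48, -54>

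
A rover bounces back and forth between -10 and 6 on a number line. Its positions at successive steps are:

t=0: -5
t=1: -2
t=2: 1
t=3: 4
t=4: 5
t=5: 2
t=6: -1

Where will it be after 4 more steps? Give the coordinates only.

-7

The value travels 3 per step and bounces off the walls at -10 and 6.
  step 7: -1 → -4
  step 8: -4 → -7
  step 9: -7 → -10
  step 10: -10 → -7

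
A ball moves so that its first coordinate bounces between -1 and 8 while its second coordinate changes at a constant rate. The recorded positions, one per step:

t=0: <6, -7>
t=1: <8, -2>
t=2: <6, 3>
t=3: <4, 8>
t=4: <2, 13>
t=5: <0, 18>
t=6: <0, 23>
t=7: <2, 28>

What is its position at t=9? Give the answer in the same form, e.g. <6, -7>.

<6, 38>

The first coordinate travels 2 per step and bounces off the walls at -1 and 8.
  step 8: 2 → 4
  step 9: 4 → 6
The second coordinate changes by +5 each step: at step 9 it is 38.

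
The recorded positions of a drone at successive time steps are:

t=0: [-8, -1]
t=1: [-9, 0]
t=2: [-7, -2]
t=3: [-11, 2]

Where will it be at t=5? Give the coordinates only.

[-19, 10]

Step-to-step displacements: [-1, +1], [+2, -2], [-4, +4]; each is -2× the previous.
step 4: [-11, 2] + [+8, -8] → [-3, -6]
step 5: [-3, -6] + [-16, +16] → [-19, 10]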